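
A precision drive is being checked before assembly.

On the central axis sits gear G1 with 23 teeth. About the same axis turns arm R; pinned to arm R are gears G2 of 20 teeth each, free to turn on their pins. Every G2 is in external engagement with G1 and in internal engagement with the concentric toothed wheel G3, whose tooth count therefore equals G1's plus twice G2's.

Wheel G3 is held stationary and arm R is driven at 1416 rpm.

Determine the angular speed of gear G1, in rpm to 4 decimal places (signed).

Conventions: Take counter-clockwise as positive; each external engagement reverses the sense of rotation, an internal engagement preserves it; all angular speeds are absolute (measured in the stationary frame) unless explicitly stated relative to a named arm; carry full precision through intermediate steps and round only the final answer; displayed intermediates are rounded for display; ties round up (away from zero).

+5294.6087 rpm

topology: planetary set — G1 23T / G2 20T / G3 63T, arm = carrier (Willis)
normalise by the input: solve with ω_arm = 1, then scale by 1416 rpm
ring teeth: 23 + 2·20 = 63
23(ω_sun−ω_arm) = −63(ω_ring−ω_arm),  ω_ring = 0, ω_arm = 1
ω_sun = 1 − (63/23)(0−1) = 86/23
scale: ω_sun = 86/23 × 1416 rpm = +5294.6087 rpm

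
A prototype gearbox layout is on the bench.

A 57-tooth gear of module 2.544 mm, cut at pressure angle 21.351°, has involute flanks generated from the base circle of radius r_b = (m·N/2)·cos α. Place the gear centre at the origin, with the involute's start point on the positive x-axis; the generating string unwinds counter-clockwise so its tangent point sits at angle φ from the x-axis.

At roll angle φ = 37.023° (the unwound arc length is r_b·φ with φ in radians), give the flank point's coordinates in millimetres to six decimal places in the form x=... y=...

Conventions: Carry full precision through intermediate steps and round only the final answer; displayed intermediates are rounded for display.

recognized (one wheel, involute flank): single-mesh tooth geometry, m = 2.544, N = 57
pitch radius r_p = m·N/2 = 2.544·57/2 = 72.504000
base radius r_b = r_p·cos α = 72.504000·cos 21.351° = 67.527871
roll angle φ = 37.023° = 0.64617325 rad
x = r_b·(cos φ + φ·sin φ) = 80.187845
y = r_b·(sin φ − φ·cos φ) = 5.823253

x=80.187845 y=5.823253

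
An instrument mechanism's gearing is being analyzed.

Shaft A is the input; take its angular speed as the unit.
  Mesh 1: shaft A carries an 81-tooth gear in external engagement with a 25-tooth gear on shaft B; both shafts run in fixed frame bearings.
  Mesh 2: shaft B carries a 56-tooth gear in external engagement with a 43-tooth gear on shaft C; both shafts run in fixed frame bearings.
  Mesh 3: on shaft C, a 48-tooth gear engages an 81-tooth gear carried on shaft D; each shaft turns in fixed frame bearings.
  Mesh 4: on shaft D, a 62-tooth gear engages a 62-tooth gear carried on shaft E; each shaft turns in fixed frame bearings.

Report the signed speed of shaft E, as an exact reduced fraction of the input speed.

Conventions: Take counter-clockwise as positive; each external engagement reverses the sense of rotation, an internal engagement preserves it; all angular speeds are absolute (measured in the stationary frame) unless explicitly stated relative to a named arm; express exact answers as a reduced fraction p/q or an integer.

2688/1075

4-mesh fixed-axis compound train (all bearings frame-fixed)
mesh 1 [81T→25T]: |ω|/ω_in = 1×81/25 = 81/25, sense flips to −
mesh 2 [56T→43T]: |ω|/ω_in = (81/25)×56/43 = 4536/1075, sense flips to +
mesh 3 [48T→81T]: |ω|/ω_in = (4536/1075)×48/81 = 2688/1075, sense flips to −
mesh 4 [62T→62T]: |ω|/ω_in = (2688/1075)×62/62 = 2688/1075, sense flips to +
signed output speed (× input speed) = 2688/1075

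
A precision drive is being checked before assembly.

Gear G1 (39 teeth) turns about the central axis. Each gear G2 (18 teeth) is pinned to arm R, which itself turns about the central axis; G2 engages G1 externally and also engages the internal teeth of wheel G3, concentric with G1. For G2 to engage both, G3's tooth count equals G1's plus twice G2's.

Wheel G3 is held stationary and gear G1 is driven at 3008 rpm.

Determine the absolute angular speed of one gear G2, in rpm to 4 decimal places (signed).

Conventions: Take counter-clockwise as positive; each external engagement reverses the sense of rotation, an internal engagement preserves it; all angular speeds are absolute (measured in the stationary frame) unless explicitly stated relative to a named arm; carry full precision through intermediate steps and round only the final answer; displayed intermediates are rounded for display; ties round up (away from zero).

topology: planetary set — G1 39T / G2 18T / G3 75T, arm = carrier (Willis)
normalise by the input: solve with ω_sun = 1, then scale by 3008 rpm
ring teeth: 39 + 2·18 = 75
39(ω_sun−ω_arm) = −75(ω_ring−ω_arm),  ω_ring = 0, ω_sun = 1
39(1−ω_arm) = −75(0−ω_arm)  ⇒  114·ω_arm = 39  ⇒  ω_arm = 13/38
sun–planet mesh: 39·(1−13/38) = −18·(ω_p−ω_arm)  ⇒  ω_p−ω_arm = -325/228
ω_p = 13/38 − 325/228 = -13/12
scale: ω_p = -13/12 × 3008 rpm = -3258.6667 rpm

-3258.6667 rpm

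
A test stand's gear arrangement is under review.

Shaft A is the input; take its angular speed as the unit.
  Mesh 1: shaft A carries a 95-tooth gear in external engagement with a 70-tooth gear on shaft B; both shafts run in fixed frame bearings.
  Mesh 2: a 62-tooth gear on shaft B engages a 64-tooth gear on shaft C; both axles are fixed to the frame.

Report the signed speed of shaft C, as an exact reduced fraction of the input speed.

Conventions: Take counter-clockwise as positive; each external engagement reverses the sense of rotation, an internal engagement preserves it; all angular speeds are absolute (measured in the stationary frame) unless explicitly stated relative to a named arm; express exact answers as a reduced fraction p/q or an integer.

589/448

2-mesh fixed-axis compound train (all bearings frame-fixed)
mesh 1 [95T→70T]: |ω|/ω_in = 1×95/70 = 19/14, sense flips to −
mesh 2 [62T→64T]: |ω|/ω_in = (19/14)×62/64 = 589/448, sense flips to +
signed output speed (× input speed) = 589/448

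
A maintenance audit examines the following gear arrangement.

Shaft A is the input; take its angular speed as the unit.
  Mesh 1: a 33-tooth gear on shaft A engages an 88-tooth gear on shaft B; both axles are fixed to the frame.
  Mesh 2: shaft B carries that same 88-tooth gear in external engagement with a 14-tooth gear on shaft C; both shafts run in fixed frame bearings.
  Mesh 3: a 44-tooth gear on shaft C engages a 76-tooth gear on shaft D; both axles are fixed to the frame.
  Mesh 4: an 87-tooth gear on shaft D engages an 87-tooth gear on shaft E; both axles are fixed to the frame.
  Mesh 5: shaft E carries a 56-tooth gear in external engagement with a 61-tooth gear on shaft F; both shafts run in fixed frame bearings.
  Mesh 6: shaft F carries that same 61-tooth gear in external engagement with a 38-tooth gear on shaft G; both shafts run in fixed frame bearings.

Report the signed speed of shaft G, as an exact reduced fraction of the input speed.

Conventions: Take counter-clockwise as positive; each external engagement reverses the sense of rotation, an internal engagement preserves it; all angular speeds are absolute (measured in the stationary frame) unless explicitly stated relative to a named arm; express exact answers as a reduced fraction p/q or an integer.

6-mesh fixed-axis compound train (all bearings frame-fixed)
mesh 1 [33T→88T]: |ω|/ω_in = 1×33/88 = 3/8, sense flips to −
mesh 2 [88T→14T]: |ω|/ω_in = (3/8)×88/14 = 33/14, sense flips to +
mesh 3 [44T→76T]: |ω|/ω_in = (33/14)×44/76 = 363/266, sense flips to −
mesh 4 [87T→87T]: |ω|/ω_in = (363/266)×87/87 = 363/266, sense flips to +
mesh 5 [56T→61T]: |ω|/ω_in = (363/266)×56/61 = 1452/1159, sense flips to −
mesh 6 [61T→38T]: |ω|/ω_in = (1452/1159)×61/38 = 726/361, sense flips to +
signed output speed (× input speed) = 726/361

726/361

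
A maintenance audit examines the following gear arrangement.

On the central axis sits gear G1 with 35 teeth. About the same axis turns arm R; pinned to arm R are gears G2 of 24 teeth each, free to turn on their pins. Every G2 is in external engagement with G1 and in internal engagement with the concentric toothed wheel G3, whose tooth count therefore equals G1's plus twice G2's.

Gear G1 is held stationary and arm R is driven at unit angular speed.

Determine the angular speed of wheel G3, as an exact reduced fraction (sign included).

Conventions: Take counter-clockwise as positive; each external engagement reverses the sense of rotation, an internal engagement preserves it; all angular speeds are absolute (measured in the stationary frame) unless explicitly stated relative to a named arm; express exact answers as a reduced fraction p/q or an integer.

topology: planetary set — G1 35T / G2 24T / G3 83T, arm = carrier (Willis)
ring teeth: 35 + 2·24 = 83
35(ω_sun−ω_arm) = −83(ω_ring−ω_arm),  ω_sun = 0, ω_arm = 1
ω_ring = 1 − (35/83)(0−1) = 118/83
exact speed ratio = 118/83

118/83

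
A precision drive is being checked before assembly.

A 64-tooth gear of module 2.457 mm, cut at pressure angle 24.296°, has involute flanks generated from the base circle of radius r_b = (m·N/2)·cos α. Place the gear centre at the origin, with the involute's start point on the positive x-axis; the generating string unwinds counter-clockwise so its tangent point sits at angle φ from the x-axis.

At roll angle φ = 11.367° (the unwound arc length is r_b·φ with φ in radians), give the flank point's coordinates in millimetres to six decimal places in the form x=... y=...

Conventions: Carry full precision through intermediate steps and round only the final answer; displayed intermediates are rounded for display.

topology: single-mesh involute geometry — m = 2.457, N = 64
pitch radius r_p = m·N/2 = 2.457·64/2 = 78.624000
base radius r_b = r_p·cos α = 78.624000·cos 24.296° = 71.660430
roll angle φ = 11.367° = 0.19839158 rad
x = r_b·(cos φ + φ·sin φ) = 73.056833
y = r_b·(sin φ − φ·cos φ) = 0.185788

x=73.056833 y=0.185788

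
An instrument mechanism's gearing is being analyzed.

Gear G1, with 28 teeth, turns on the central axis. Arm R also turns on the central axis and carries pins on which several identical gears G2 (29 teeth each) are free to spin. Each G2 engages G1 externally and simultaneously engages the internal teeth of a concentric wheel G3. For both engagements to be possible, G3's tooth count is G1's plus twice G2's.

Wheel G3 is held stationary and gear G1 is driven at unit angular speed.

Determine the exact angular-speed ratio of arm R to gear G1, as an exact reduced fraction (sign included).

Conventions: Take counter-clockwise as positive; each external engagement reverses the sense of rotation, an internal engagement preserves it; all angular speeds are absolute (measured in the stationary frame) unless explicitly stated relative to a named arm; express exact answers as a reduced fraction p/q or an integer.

14/57

class = planetary set [G3 = 28+2·29 = 86; Willis about the carrier]
ring teeth: 28 + 2·29 = 86
28(ω_sun−ω_arm) = −86(ω_ring−ω_arm),  ω_ring = 0, ω_sun = 1
28(1−ω_arm) = −86(0−ω_arm)  ⇒  114·ω_arm = 28  ⇒  ω_arm = 14/57
ω_out/ω_in = 14/57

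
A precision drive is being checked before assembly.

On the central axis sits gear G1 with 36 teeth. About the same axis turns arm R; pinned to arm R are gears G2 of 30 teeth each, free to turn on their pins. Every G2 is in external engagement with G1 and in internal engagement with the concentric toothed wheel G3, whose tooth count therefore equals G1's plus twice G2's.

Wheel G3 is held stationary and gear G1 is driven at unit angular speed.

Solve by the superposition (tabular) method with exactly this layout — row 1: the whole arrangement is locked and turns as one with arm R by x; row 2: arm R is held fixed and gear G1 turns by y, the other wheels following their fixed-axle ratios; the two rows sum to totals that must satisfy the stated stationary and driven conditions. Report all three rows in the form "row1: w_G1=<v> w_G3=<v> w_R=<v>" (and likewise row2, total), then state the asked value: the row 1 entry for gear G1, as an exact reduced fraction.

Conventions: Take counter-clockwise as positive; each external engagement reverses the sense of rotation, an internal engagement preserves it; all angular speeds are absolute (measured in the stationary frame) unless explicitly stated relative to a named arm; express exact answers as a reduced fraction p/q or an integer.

row1: w_G1=3/11 w_G3=3/11 w_R=3/11
row2: w_G1=8/11 w_G3=-3/11 w_R=0
total: w_G1=1 w_G3=0 w_R=3/11
asked value: 3/11

recognized (axles ride arm R): planetary set, 36/30/96 teeth
row 1: whole set turns with the arm by x
superposition row 2 [arm held]: sun y, ring −(36/96)·y, arm 0
boundary: total ω_ring = x − (36/96)·y = 0 and total ω_sun = x + y = 1  ⇒  y = 8/11, x = 3/11
row 2 ring = −(36/96)·8/11 = -3/11
totals (row 1 + row 2): sun 3/11 + 8/11 = 1, ring 3/11 + (-3/11) = 0, arm 3/11 + 0 = 3/11
asked cell (row1, sun) = 3/11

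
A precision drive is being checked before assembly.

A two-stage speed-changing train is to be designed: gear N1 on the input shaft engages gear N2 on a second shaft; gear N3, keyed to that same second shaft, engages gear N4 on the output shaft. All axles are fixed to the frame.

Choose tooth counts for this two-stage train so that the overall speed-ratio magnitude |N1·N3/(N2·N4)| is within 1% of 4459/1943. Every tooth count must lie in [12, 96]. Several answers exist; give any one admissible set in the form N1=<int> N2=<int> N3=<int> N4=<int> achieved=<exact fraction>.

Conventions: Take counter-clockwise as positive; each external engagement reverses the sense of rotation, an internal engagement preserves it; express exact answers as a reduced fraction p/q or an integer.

N1=49 N2=29 N3=91 N4=67 achieved=4459/1943

class = fixed-axis compound train [2-stage, 4459/1943 wanted]
target = 4459/1943 in lowest terms: an exact hit needs N1·N3 = k·4459 and N2·N4 = k·1943 for one integer k, every count in [12, 96]; additionally prefer no 1:1 stage (N1 ≠ N2, N3 ≠ N4)
k = 1: N1·N3 = 4459 = 49·91, N2·N4 = 1943 = 29·67
achieved = 49·91/(29·67) = 4459/1943; |achieved − target| = 0 ≤ 4459/194300 ✓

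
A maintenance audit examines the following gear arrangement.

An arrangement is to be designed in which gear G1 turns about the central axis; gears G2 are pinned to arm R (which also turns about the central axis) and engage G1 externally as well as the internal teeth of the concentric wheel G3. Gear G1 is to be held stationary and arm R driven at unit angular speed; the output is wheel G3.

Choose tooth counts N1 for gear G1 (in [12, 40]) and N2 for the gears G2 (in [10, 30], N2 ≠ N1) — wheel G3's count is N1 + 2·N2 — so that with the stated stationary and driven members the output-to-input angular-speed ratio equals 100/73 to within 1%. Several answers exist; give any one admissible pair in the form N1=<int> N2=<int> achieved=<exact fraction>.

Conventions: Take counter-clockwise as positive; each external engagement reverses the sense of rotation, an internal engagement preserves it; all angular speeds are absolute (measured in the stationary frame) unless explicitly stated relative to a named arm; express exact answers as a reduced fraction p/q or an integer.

N1=27 N2=23 achieved=100/73

topology: planetary set — design target 100/73, arm = carrier (Willis)
Willis with ω_sun = 0: ω_ring/ω_arm = (N1+N3)/N3; set equal to 100/73  ⇒  N3/N1 = 1/(100/73 − 1) = 73/27
N3 = N1 + 2·N2  ⇒  N2/N1 = (N3/N1 − 1)/2 = (73/27 − 1)/2 = 23/27
smallest multiple with N1 ≥ 12 and N2 ≥ 10: k = 1  ⇒  N1 = 1·27 = 27, N2 = 1·23 = 23 (N1 ≤ 40, N2 ≤ 30, N2 ≠ N1 ✓), N3 = 27 + 2·23 = 73
check: (N1+N3)/N3 with N1 = 27, N3 = 73 gives 100/73; |achieved − target| = 0 ≤ 1/73 ✓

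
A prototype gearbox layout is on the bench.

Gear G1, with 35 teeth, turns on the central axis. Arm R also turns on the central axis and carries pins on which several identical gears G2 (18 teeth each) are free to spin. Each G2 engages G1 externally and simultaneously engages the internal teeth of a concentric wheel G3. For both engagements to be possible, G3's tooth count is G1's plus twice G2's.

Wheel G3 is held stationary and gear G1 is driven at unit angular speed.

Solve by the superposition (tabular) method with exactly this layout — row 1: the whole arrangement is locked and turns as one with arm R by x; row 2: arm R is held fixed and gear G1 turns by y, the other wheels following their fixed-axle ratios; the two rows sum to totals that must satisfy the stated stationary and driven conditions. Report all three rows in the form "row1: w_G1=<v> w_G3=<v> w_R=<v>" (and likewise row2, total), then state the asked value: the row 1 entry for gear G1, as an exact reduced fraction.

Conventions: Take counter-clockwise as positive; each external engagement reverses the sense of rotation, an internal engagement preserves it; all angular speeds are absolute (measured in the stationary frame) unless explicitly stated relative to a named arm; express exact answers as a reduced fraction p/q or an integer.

class = planetary set [G3 = 35+2·18 = 71; Willis about the carrier]
superposition row 1 [locked train]: every member turns x
superposition row 2 [arm held]: sun y, ring −(35/71)·y, arm 0
boundary: total ω_ring = x − (35/71)·y = 0 and total ω_sun = x + y = 1  ⇒  y = 71/106, x = 35/106
row 2 ring = −(35/71)·71/106 = -35/106
totals (row 1 + row 2): sun 35/106 + 71/106 = 1, ring 35/106 + (-35/106) = 0, arm 35/106 + 0 = 35/106
asked cell (row1, sun) = 35/106

row1: w_G1=35/106 w_G3=35/106 w_R=35/106
row2: w_G1=71/106 w_G3=-35/106 w_R=0
total: w_G1=1 w_G3=0 w_R=35/106
asked value: 35/106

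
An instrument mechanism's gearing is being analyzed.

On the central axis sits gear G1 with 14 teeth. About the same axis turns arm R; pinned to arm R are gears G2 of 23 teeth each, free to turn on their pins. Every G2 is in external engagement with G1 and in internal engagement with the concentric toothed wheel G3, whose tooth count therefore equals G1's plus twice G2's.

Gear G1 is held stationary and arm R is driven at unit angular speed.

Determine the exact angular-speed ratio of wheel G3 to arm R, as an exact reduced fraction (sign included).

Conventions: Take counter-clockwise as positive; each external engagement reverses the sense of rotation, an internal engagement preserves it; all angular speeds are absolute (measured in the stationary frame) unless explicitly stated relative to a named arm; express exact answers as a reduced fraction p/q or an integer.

37/30

topology: planetary set — G1 14T / G2 23T / G3 60T, arm = carrier (Willis)
ring teeth: 14 + 2·23 = 60
14(ω_sun−ω_arm) = −60(ω_ring−ω_arm),  ω_sun = 0, ω_arm = 1
ω_ring = 1 − (14/60)(0−1) = 37/30
ω_out/ω_in = 37/30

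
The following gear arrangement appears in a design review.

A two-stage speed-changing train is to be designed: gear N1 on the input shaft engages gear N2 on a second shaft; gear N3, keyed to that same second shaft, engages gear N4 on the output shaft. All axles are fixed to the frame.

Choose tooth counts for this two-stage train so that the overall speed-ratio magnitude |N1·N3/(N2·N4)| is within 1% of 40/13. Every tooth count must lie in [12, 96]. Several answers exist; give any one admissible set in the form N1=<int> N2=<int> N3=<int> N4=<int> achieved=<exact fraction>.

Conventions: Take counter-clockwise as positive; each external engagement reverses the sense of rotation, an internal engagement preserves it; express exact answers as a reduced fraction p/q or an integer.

topology: fixed-axis compound train — 2 stages, target 40/13
target = 40/13 in lowest terms: an exact hit needs N1·N3 = k·40 and N2·N4 = k·13 for one integer k, every count in [12, 96]; additionally prefer no 1:1 stage (N1 ≠ N2, N3 ≠ N4)
k = 1…11: no 1:1-free in-range split of k·40 and k·13 into factor pairs; take k = 12
k = 12: N1·N3 = 480 = 12·40, N2·N4 = 156 = 13·12
achieved = 12·40/(13·12) = 40/13; |achieved − target| = 0 ≤ 2/65 ✓

N1=12 N2=13 N3=40 N4=12 achieved=40/13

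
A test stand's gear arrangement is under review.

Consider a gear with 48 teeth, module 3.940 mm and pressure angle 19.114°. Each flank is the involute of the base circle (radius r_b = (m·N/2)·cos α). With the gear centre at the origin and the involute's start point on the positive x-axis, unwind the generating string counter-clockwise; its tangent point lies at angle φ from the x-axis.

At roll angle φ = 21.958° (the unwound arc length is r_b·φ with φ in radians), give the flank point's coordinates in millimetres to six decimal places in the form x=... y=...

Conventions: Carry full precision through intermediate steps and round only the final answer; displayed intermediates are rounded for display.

class = single-mesh tooth geometry [base-circle involute, m = 3.940, 48T]
pitch radius r_p = m·N/2 = 3.940·48/2 = 94.560000
base radius r_b = r_p·cos α = 94.560000·cos 19.114° = 89.346806
roll angle φ = 21.958° = 0.38323940 rad
x = r_b·(cos φ + φ·sin φ) = 95.669138
y = r_b·(sin φ − φ·cos φ) = 1.651871

x=95.669138 y=1.651871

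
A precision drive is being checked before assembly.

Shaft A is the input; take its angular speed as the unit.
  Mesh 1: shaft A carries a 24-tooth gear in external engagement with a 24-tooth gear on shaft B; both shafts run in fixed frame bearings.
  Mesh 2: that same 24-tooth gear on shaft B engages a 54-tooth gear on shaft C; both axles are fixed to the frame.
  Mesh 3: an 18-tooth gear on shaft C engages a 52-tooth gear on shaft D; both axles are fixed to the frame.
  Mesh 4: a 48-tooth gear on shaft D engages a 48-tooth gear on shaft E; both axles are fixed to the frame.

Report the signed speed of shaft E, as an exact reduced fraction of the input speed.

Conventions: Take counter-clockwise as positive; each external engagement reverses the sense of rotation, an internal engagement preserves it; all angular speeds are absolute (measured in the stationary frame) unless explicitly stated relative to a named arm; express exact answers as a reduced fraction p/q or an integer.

2/13

4-mesh fixed-axis compound train (all bearings frame-fixed)
mesh 1 [24T→24T]: |ω|/ω_in = 1×24/24 = 1, sense flips to −
mesh 2 [24T→54T]: |ω|/ω_in = 1×24/54 = 4/9, sense flips to +
mesh 3 [18T→52T]: |ω|/ω_in = (4/9)×18/52 = 2/13, sense flips to −
mesh 4 [48T→48T]: |ω|/ω_in = (2/13)×48/48 = 2/13, sense flips to +
signed output speed (× input speed) = 2/13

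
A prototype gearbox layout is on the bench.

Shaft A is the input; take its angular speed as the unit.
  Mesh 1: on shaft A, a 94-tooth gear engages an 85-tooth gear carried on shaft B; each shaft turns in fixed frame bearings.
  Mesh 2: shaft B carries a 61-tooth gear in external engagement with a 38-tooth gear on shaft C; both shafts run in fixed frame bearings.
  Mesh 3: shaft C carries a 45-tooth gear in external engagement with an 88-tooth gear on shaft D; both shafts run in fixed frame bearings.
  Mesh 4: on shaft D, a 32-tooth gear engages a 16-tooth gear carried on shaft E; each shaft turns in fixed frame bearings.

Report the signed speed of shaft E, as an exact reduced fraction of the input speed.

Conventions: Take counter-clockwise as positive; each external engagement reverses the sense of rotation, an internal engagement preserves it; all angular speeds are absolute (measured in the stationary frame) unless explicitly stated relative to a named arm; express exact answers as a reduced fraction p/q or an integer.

25803/14212

4-mesh fixed-axis compound train (all bearings frame-fixed)
mesh 1 [94T→85T]: |ω|/ω_in = 1×94/85 = 94/85, sense flips to −
mesh 2 [61T→38T]: |ω|/ω_in = (94/85)×61/38 = 2867/1615, sense flips to +
mesh 3 [45T→88T]: |ω|/ω_in = (2867/1615)×45/88 = 25803/28424, sense flips to −
mesh 4 [32T→16T]: |ω|/ω_in = (25803/28424)×32/16 = 25803/14212, sense flips to +
signed output speed (× input speed) = 25803/14212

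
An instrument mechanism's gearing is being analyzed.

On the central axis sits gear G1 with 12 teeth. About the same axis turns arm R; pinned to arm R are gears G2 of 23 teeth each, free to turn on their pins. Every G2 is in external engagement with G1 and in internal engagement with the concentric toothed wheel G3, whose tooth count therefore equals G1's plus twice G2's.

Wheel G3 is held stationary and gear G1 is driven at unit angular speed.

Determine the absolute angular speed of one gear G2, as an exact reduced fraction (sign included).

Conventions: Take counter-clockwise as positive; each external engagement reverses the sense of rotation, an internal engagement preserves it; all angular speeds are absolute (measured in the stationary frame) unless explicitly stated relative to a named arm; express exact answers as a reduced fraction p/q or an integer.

-6/23

topology: planetary set — G1 12T / G2 23T / G3 58T, arm = carrier (Willis)
ring teeth: 12 + 2·23 = 58
12(ω_sun−ω_arm) = −58(ω_ring−ω_arm),  ω_ring = 0, ω_sun = 1
12(1−ω_arm) = −58(0−ω_arm)  ⇒  70·ω_arm = 12  ⇒  ω_arm = 6/35
sun–planet mesh: 12·(1−6/35) = −23·(ω_p−ω_arm)  ⇒  ω_p−ω_arm = -348/805
ω_p = 6/35 − 348/805 = -6/23
exact speed ratio = -6/23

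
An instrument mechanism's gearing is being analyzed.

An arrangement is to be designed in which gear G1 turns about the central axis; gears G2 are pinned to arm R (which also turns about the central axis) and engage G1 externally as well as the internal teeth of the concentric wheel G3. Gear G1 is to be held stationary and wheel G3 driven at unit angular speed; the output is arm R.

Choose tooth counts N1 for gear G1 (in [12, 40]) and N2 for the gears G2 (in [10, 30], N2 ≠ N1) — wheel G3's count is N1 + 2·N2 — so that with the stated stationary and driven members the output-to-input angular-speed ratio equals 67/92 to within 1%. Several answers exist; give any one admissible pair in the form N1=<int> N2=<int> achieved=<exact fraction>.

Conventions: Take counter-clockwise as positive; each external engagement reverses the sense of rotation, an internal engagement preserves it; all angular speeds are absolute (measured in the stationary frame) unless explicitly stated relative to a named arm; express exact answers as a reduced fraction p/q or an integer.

N1=25 N2=21 achieved=67/92

topology: planetary set — design target 67/92, arm = carrier (Willis)
Willis with ω_sun = 0: ω_arm/ω_ring = N3/(N1+N3); set equal to 67/92  ⇒  N3/N1 = (67/92)/(1 − 67/92) = 67/25
N3 = N1 + 2·N2  ⇒  N2/N1 = (N3/N1 − 1)/2 = (67/25 − 1)/2 = 21/25
smallest multiple with N1 ≥ 12 and N2 ≥ 10: k = 1  ⇒  N1 = 1·25 = 25, N2 = 1·21 = 21 (N1 ≤ 40, N2 ≤ 30, N2 ≠ N1 ✓), N3 = 25 + 2·21 = 67
check: N3/(N1+N3) with N1 = 25, N3 = 67 gives 67/92; |achieved − target| = 0 ≤ 67/9200 ✓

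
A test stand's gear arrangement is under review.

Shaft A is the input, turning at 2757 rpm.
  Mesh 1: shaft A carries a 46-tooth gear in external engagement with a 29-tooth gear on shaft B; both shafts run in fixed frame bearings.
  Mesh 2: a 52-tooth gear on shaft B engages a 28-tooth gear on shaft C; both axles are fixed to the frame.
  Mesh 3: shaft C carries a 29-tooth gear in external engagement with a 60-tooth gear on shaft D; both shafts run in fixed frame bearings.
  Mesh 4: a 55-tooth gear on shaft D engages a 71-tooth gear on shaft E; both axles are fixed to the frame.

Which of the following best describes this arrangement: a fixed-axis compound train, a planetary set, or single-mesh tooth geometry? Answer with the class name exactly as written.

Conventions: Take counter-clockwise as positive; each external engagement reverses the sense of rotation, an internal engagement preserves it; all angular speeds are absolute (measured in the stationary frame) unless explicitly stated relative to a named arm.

fixed-axis compound train

class = fixed-axis compound train [4 meshes; 4 ratios multiply, 4 sense flips]
classification: fixed-axis compound train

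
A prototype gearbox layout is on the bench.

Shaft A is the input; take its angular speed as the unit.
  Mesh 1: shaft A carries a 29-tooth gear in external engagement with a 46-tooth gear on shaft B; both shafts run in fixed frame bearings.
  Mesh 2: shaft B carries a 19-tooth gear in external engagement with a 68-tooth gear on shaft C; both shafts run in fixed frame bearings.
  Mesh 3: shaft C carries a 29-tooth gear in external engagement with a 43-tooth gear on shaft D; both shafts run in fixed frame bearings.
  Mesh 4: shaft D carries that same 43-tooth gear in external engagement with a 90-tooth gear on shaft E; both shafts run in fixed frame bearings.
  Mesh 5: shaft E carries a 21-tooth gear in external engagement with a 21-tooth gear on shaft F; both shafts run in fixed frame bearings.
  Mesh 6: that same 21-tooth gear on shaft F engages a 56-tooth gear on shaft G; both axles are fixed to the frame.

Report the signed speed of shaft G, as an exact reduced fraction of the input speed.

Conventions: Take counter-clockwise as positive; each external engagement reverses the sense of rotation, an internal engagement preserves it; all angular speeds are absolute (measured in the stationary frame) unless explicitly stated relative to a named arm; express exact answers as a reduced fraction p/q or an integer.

15979/750720

6-mesh fixed-axis compound train (all bearings frame-fixed)
mesh 1 [29T→46T]: |ω|/ω_in = 1×29/46 = 29/46, sense flips to −
mesh 2 [19T→68T]: |ω|/ω_in = (29/46)×19/68 = 551/3128, sense flips to +
mesh 3 [29T→43T]: |ω|/ω_in = (551/3128)×29/43 = 15979/134504, sense flips to −
mesh 4 [43T→90T]: |ω|/ω_in = (15979/134504)×43/90 = 15979/281520, sense flips to +
mesh 5 [21T→21T]: |ω|/ω_in = (15979/281520)×21/21 = 15979/281520, sense flips to −
mesh 6 [21T→56T]: |ω|/ω_in = (15979/281520)×21/56 = 15979/750720, sense flips to +
signed output speed (× input speed) = 15979/750720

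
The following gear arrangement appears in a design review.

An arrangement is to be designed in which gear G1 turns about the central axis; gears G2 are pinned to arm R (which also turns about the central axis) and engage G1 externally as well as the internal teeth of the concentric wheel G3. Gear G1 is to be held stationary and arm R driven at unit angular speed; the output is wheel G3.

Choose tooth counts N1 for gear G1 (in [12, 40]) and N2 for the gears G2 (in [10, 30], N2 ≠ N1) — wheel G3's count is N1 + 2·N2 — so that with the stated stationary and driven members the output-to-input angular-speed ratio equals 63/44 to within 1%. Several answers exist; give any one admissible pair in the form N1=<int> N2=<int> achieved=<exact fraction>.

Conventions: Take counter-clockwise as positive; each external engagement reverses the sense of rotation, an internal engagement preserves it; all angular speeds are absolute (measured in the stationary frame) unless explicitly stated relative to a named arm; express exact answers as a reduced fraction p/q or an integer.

class = planetary set [ratio 63/44 wanted; Willis about the carrier]
Willis with ω_sun = 0: ω_ring/ω_arm = (N1+N3)/N3; set equal to 63/44  ⇒  N3/N1 = 1/(63/44 − 1) = 44/19
N3 = N1 + 2·N2  ⇒  N2/N1 = (N3/N1 − 1)/2 = (44/19 − 1)/2 = 25/38
smallest multiple with N1 ≥ 12 and N2 ≥ 10: k = 1  ⇒  N1 = 1·38 = 38, N2 = 1·25 = 25 (N1 ≤ 40, N2 ≤ 30, N2 ≠ N1 ✓), N3 = 38 + 2·25 = 88
check: (N1+N3)/N3 with N1 = 38, N3 = 88 gives 63/44; |achieved − target| = 0 ≤ 63/4400 ✓

N1=38 N2=25 achieved=63/44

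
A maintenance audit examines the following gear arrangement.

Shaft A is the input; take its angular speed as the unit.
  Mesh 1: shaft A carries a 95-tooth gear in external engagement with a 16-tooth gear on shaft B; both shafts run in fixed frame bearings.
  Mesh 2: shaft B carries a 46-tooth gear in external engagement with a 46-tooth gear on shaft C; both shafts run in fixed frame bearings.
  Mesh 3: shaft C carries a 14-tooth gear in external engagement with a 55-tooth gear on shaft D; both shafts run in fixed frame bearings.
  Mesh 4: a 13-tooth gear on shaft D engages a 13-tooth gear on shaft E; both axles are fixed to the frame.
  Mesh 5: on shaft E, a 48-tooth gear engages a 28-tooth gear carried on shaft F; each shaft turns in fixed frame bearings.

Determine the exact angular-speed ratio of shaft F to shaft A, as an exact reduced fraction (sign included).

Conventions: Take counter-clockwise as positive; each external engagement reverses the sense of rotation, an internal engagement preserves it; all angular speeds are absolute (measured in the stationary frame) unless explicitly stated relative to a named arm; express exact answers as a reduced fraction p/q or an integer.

-57/22

class = fixed-axis compound train [5 meshes; 5 ratios multiply, 5 sense flips]
mesh 1 [95T→16T]: running ratio 95/16, sense −
mesh 2 [46T→46T]: running ratio 95/16, sense +
mesh 3 [14T→55T]: running ratio 133/88, sense −
mesh 4 [13T→13T]: running ratio 133/88, sense +
mesh 5 [48T→28T]: running ratio 57/22, sense −
ω_out/ω_in = -57/22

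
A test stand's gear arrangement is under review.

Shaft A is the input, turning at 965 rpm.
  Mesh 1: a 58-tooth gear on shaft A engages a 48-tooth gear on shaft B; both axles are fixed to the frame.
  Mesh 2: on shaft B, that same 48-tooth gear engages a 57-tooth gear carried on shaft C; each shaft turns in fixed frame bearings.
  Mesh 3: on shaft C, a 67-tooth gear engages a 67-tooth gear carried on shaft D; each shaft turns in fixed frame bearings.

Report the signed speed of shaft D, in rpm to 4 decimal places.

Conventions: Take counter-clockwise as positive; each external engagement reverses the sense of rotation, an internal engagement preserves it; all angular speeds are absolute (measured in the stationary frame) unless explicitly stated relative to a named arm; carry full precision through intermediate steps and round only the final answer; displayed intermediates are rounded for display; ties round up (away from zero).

topology: fixed-axis compound train — 3 meshes, A→D
mesh 1 [58T→48T]: ω = 965.0000×58/48 = 1166.0417 rpm, sense flips to −
mesh 2 [48T→57T]: ω = 1166.0417×48/57 = 981.9298 rpm, sense flips to +
mesh 3 [67T→67T]: ω = 981.9298×67/67 = 981.9298 rpm, sense flips to −
signed output speed = -981.9298 rpm

-981.9298 rpm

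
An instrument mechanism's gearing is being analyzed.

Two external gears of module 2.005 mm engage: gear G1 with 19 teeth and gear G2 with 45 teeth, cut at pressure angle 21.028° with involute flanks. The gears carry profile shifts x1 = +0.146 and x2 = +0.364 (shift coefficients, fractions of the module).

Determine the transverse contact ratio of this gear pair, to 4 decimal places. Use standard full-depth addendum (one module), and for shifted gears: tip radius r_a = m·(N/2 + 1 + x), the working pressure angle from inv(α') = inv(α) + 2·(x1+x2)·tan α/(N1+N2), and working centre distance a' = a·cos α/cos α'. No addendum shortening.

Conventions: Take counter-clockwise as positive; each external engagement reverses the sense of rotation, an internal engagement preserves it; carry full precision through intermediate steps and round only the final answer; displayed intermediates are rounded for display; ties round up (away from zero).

1.5172

topology: single-mesh involute geometry — m = 2.005, 19T/45T pair
base radii: r_b1 = 17.779035, r_b2 = 42.108241
tip radii: r_a1 = 21.345230, r_a2 = 47.847320
inv(α') = inv(21.028°) + 2·(+0.146+0.364)·tan α/(19+45) = 0.02354378  ⇒  α' = 23.15612°
a' = a·cos α / cos α' = 64.1600·cos 21.028°/cos 23.15612° = 65.134743
action lengths: √(r_a1²−r_b1²) = 11.812060, √(r_a2²−r_b2²) = 22.721401
base pitch p_b = π·m·cos α = 5.879420
CR = (11.812060 + 22.721401 − 65.134743·sin 23.15612°)/5.879420 = 1.517158
contact ratio ≈ 1.5172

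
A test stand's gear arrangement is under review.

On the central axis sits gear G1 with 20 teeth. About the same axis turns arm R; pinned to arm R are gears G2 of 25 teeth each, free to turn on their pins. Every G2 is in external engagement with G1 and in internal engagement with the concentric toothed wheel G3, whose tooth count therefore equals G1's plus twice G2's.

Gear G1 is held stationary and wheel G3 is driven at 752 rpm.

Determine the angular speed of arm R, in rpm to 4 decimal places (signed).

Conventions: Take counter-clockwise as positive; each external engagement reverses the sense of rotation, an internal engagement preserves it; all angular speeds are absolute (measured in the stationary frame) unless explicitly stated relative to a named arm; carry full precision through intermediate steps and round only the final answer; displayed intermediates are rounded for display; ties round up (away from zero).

class = planetary set [G3 = 20+2·25 = 70; Willis about the carrier]
normalise by the input: solve with ω_ring = 1, then scale by 752 rpm
ring teeth: 20 + 2·25 = 70
20(ω_sun−ω_arm) = −70(ω_ring−ω_arm),  ω_sun = 0, ω_ring = 1
20(0−ω_arm) = −70(1−ω_arm)  ⇒  90·ω_arm = 70  ⇒  ω_arm = 7/9
scale: ω_arm = 7/9 × 752 rpm = +584.8889 rpm

+584.8889 rpm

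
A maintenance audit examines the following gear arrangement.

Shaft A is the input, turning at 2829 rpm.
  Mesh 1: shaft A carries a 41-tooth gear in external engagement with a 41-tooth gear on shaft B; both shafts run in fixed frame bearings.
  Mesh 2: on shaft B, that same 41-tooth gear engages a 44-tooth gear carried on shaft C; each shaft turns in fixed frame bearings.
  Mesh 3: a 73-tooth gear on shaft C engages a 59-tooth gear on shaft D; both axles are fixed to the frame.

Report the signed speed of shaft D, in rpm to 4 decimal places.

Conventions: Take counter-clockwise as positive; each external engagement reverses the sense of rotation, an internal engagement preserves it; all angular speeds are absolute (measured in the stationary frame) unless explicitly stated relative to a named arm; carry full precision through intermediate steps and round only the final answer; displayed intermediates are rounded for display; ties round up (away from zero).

-3261.6321 rpm

3-mesh fixed-axis compound train (all bearings frame-fixed)
mesh 1 [41T→41T]: ω = 2829.0000×41/41 = 2829.0000 rpm, sense flips to −
mesh 2 [41T→44T]: ω = 2829.0000×41/44 = 2636.1136 rpm, sense flips to +
mesh 3 [73T→59T]: ω = 2636.1136×73/59 = 3261.6321 rpm, sense flips to −
signed output speed = -3261.6321 rpm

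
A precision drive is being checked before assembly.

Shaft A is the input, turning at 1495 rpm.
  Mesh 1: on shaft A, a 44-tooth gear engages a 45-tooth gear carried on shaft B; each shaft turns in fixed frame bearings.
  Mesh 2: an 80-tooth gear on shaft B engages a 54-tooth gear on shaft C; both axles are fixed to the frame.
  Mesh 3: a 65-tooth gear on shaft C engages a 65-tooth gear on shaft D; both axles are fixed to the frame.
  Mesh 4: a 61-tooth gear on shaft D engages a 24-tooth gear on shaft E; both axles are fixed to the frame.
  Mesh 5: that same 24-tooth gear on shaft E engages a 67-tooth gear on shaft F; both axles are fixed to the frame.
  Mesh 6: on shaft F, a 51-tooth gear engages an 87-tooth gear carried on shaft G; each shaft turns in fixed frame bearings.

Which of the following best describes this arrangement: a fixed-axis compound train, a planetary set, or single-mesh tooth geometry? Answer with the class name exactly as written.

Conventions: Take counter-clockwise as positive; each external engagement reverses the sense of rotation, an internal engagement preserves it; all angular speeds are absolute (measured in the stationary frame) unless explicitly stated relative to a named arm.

recognized (7 fixed axles, 6 meshes): fixed-axis compound train
classification: fixed-axis compound train

fixed-axis compound train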